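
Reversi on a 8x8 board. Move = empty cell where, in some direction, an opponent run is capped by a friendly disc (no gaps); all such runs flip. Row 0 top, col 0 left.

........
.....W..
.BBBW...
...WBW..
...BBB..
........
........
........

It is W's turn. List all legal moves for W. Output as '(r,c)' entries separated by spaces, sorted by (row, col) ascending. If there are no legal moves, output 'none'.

(1,0): no bracket -> illegal
(1,1): flips 1 -> legal
(1,2): no bracket -> illegal
(1,3): flips 1 -> legal
(1,4): no bracket -> illegal
(2,0): flips 3 -> legal
(2,5): no bracket -> illegal
(3,0): no bracket -> illegal
(3,1): no bracket -> illegal
(3,2): no bracket -> illegal
(3,6): no bracket -> illegal
(4,2): no bracket -> illegal
(4,6): no bracket -> illegal
(5,2): no bracket -> illegal
(5,3): flips 2 -> legal
(5,4): flips 2 -> legal
(5,5): flips 2 -> legal
(5,6): no bracket -> illegal

Answer: (1,1) (1,3) (2,0) (5,3) (5,4) (5,5)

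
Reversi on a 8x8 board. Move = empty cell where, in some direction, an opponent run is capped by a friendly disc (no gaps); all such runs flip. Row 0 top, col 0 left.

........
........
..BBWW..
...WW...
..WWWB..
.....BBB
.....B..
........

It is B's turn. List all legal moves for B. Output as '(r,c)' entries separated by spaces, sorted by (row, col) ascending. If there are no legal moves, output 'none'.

(1,3): no bracket -> illegal
(1,4): no bracket -> illegal
(1,5): no bracket -> illegal
(1,6): no bracket -> illegal
(2,6): flips 2 -> legal
(3,1): no bracket -> illegal
(3,2): no bracket -> illegal
(3,5): no bracket -> illegal
(3,6): no bracket -> illegal
(4,1): flips 3 -> legal
(5,1): no bracket -> illegal
(5,2): no bracket -> illegal
(5,3): flips 2 -> legal
(5,4): no bracket -> illegal

Answer: (2,6) (4,1) (5,3)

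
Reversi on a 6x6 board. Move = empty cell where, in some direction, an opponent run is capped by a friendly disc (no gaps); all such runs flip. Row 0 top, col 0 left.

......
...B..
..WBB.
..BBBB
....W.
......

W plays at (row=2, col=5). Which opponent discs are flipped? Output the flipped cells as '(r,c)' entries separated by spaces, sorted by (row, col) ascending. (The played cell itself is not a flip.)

Dir NW: first cell '.' (not opp) -> no flip
Dir N: first cell '.' (not opp) -> no flip
Dir NE: edge -> no flip
Dir W: opp run (2,4) (2,3) capped by W -> flip
Dir E: edge -> no flip
Dir SW: opp run (3,4), next='.' -> no flip
Dir S: opp run (3,5), next='.' -> no flip
Dir SE: edge -> no flip

Answer: (2,3) (2,4)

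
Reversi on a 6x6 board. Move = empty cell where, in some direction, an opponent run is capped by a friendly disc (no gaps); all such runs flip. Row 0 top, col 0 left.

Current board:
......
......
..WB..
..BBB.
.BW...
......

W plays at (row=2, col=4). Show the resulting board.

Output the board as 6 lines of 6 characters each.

Place W at (2,4); scan 8 dirs for brackets.
Dir NW: first cell '.' (not opp) -> no flip
Dir N: first cell '.' (not opp) -> no flip
Dir NE: first cell '.' (not opp) -> no flip
Dir W: opp run (2,3) capped by W -> flip
Dir E: first cell '.' (not opp) -> no flip
Dir SW: opp run (3,3) capped by W -> flip
Dir S: opp run (3,4), next='.' -> no flip
Dir SE: first cell '.' (not opp) -> no flip
All flips: (2,3) (3,3)

Answer: ......
......
..WWW.
..BWB.
.BW...
......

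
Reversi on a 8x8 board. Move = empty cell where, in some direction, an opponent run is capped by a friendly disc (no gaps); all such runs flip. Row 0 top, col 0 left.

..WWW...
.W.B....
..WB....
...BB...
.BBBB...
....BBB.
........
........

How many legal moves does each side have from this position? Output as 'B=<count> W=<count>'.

Answer: B=3 W=3

Derivation:
-- B to move --
(0,0): flips 2 -> legal
(0,1): no bracket -> illegal
(0,5): no bracket -> illegal
(1,0): no bracket -> illegal
(1,2): no bracket -> illegal
(1,4): no bracket -> illegal
(1,5): no bracket -> illegal
(2,0): no bracket -> illegal
(2,1): flips 1 -> legal
(3,1): flips 1 -> legal
(3,2): no bracket -> illegal
B mobility = 3
-- W to move --
(1,2): no bracket -> illegal
(1,4): no bracket -> illegal
(2,4): flips 2 -> legal
(2,5): no bracket -> illegal
(3,0): no bracket -> illegal
(3,1): no bracket -> illegal
(3,2): no bracket -> illegal
(3,5): no bracket -> illegal
(4,0): no bracket -> illegal
(4,5): no bracket -> illegal
(4,6): no bracket -> illegal
(4,7): no bracket -> illegal
(5,0): no bracket -> illegal
(5,1): no bracket -> illegal
(5,2): no bracket -> illegal
(5,3): flips 4 -> legal
(5,7): no bracket -> illegal
(6,3): no bracket -> illegal
(6,4): no bracket -> illegal
(6,5): no bracket -> illegal
(6,6): flips 3 -> legal
(6,7): no bracket -> illegal
W mobility = 3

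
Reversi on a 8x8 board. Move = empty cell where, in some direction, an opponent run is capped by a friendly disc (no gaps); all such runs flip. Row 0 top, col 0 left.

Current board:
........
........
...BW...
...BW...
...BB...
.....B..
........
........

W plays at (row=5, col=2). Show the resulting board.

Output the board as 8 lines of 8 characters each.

Place W at (5,2); scan 8 dirs for brackets.
Dir NW: first cell '.' (not opp) -> no flip
Dir N: first cell '.' (not opp) -> no flip
Dir NE: opp run (4,3) capped by W -> flip
Dir W: first cell '.' (not opp) -> no flip
Dir E: first cell '.' (not opp) -> no flip
Dir SW: first cell '.' (not opp) -> no flip
Dir S: first cell '.' (not opp) -> no flip
Dir SE: first cell '.' (not opp) -> no flip
All flips: (4,3)

Answer: ........
........
...BW...
...BW...
...WB...
..W..B..
........
........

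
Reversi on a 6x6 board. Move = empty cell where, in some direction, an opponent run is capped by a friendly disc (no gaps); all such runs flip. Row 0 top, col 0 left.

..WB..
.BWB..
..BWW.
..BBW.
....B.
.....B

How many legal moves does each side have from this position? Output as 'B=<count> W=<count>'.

-- B to move --
(0,1): flips 1 -> legal
(1,4): flips 3 -> legal
(1,5): flips 1 -> legal
(2,1): flips 1 -> legal
(2,5): flips 2 -> legal
(3,5): flips 2 -> legal
(4,3): no bracket -> illegal
(4,5): no bracket -> illegal
B mobility = 6
-- W to move --
(0,0): no bracket -> illegal
(0,1): no bracket -> illegal
(0,4): flips 1 -> legal
(1,0): flips 1 -> legal
(1,4): flips 1 -> legal
(2,0): flips 1 -> legal
(2,1): flips 1 -> legal
(3,1): flips 2 -> legal
(3,5): no bracket -> illegal
(4,1): flips 1 -> legal
(4,2): flips 3 -> legal
(4,3): flips 1 -> legal
(4,5): no bracket -> illegal
(5,3): no bracket -> illegal
(5,4): flips 1 -> legal
W mobility = 10

Answer: B=6 W=10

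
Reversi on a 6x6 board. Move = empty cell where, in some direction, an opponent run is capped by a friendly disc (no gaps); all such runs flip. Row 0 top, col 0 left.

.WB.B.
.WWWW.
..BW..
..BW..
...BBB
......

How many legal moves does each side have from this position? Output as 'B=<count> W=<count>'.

Answer: B=6 W=7

Derivation:
-- B to move --
(0,0): flips 2 -> legal
(0,3): flips 3 -> legal
(0,5): flips 2 -> legal
(1,0): no bracket -> illegal
(1,5): no bracket -> illegal
(2,0): flips 1 -> legal
(2,1): no bracket -> illegal
(2,4): flips 3 -> legal
(2,5): no bracket -> illegal
(3,4): flips 1 -> legal
(4,2): no bracket -> illegal
B mobility = 6
-- W to move --
(0,3): flips 1 -> legal
(0,5): no bracket -> illegal
(1,5): no bracket -> illegal
(2,1): flips 1 -> legal
(3,1): flips 2 -> legal
(3,4): no bracket -> illegal
(3,5): no bracket -> illegal
(4,1): flips 1 -> legal
(4,2): flips 2 -> legal
(5,2): no bracket -> illegal
(5,3): flips 1 -> legal
(5,4): no bracket -> illegal
(5,5): flips 1 -> legal
W mobility = 7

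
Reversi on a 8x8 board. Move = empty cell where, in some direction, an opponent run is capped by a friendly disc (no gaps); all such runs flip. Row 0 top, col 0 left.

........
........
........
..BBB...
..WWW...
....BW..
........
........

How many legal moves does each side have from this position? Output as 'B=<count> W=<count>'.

Answer: B=5 W=8

Derivation:
-- B to move --
(3,1): no bracket -> illegal
(3,5): no bracket -> illegal
(4,1): no bracket -> illegal
(4,5): no bracket -> illegal
(4,6): no bracket -> illegal
(5,1): flips 1 -> legal
(5,2): flips 2 -> legal
(5,3): flips 1 -> legal
(5,6): flips 1 -> legal
(6,4): no bracket -> illegal
(6,5): no bracket -> illegal
(6,6): flips 2 -> legal
B mobility = 5
-- W to move --
(2,1): flips 1 -> legal
(2,2): flips 2 -> legal
(2,3): flips 1 -> legal
(2,4): flips 2 -> legal
(2,5): flips 1 -> legal
(3,1): no bracket -> illegal
(3,5): no bracket -> illegal
(4,1): no bracket -> illegal
(4,5): no bracket -> illegal
(5,3): flips 1 -> legal
(6,3): no bracket -> illegal
(6,4): flips 1 -> legal
(6,5): flips 1 -> legal
W mobility = 8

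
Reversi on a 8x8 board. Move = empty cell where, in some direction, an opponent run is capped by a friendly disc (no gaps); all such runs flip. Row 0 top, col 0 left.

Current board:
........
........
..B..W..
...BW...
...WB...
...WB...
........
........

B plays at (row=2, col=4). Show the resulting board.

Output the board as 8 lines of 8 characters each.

Answer: ........
........
..B.BW..
...BB...
...WB...
...WB...
........
........

Derivation:
Place B at (2,4); scan 8 dirs for brackets.
Dir NW: first cell '.' (not opp) -> no flip
Dir N: first cell '.' (not opp) -> no flip
Dir NE: first cell '.' (not opp) -> no flip
Dir W: first cell '.' (not opp) -> no flip
Dir E: opp run (2,5), next='.' -> no flip
Dir SW: first cell 'B' (not opp) -> no flip
Dir S: opp run (3,4) capped by B -> flip
Dir SE: first cell '.' (not opp) -> no flip
All flips: (3,4)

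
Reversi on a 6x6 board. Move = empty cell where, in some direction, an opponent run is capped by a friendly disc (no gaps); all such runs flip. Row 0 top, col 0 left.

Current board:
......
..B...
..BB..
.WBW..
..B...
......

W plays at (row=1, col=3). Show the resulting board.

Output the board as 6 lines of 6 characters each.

Answer: ......
..BW..
..WW..
.WBW..
..B...
......

Derivation:
Place W at (1,3); scan 8 dirs for brackets.
Dir NW: first cell '.' (not opp) -> no flip
Dir N: first cell '.' (not opp) -> no flip
Dir NE: first cell '.' (not opp) -> no flip
Dir W: opp run (1,2), next='.' -> no flip
Dir E: first cell '.' (not opp) -> no flip
Dir SW: opp run (2,2) capped by W -> flip
Dir S: opp run (2,3) capped by W -> flip
Dir SE: first cell '.' (not opp) -> no flip
All flips: (2,2) (2,3)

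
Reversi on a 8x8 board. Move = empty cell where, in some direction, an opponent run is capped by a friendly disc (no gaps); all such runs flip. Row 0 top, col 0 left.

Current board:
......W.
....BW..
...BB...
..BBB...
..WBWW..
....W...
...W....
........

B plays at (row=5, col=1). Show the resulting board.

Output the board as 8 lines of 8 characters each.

Place B at (5,1); scan 8 dirs for brackets.
Dir NW: first cell '.' (not opp) -> no flip
Dir N: first cell '.' (not opp) -> no flip
Dir NE: opp run (4,2) capped by B -> flip
Dir W: first cell '.' (not opp) -> no flip
Dir E: first cell '.' (not opp) -> no flip
Dir SW: first cell '.' (not opp) -> no flip
Dir S: first cell '.' (not opp) -> no flip
Dir SE: first cell '.' (not opp) -> no flip
All flips: (4,2)

Answer: ......W.
....BW..
...BB...
..BBB...
..BBWW..
.B..W...
...W....
........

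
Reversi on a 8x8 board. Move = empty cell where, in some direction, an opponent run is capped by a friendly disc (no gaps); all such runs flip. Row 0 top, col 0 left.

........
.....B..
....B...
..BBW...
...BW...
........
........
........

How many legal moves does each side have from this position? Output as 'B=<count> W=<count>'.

Answer: B=5 W=5

Derivation:
-- B to move --
(2,3): no bracket -> illegal
(2,5): flips 1 -> legal
(3,5): flips 1 -> legal
(4,5): flips 1 -> legal
(5,3): no bracket -> illegal
(5,4): flips 2 -> legal
(5,5): flips 1 -> legal
B mobility = 5
-- W to move --
(0,4): no bracket -> illegal
(0,5): no bracket -> illegal
(0,6): no bracket -> illegal
(1,3): no bracket -> illegal
(1,4): flips 1 -> legal
(1,6): no bracket -> illegal
(2,1): no bracket -> illegal
(2,2): flips 1 -> legal
(2,3): no bracket -> illegal
(2,5): no bracket -> illegal
(2,6): no bracket -> illegal
(3,1): flips 2 -> legal
(3,5): no bracket -> illegal
(4,1): no bracket -> illegal
(4,2): flips 1 -> legal
(5,2): flips 1 -> legal
(5,3): no bracket -> illegal
(5,4): no bracket -> illegal
W mobility = 5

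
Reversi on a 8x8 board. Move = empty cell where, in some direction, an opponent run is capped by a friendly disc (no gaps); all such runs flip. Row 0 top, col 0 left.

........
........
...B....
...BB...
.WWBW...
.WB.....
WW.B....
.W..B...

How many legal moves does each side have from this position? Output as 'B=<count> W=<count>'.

Answer: B=8 W=5

Derivation:
-- B to move --
(3,0): flips 1 -> legal
(3,1): no bracket -> illegal
(3,2): flips 1 -> legal
(3,5): no bracket -> illegal
(4,0): flips 2 -> legal
(4,5): flips 1 -> legal
(5,0): flips 1 -> legal
(5,3): no bracket -> illegal
(5,4): flips 1 -> legal
(5,5): flips 1 -> legal
(6,2): no bracket -> illegal
(7,0): flips 1 -> legal
(7,2): no bracket -> illegal
B mobility = 8
-- W to move --
(1,2): no bracket -> illegal
(1,3): no bracket -> illegal
(1,4): no bracket -> illegal
(2,2): flips 1 -> legal
(2,4): flips 2 -> legal
(2,5): flips 3 -> legal
(3,2): no bracket -> illegal
(3,5): no bracket -> illegal
(4,5): no bracket -> illegal
(5,3): flips 1 -> legal
(5,4): no bracket -> illegal
(6,2): flips 1 -> legal
(6,4): no bracket -> illegal
(6,5): no bracket -> illegal
(7,2): no bracket -> illegal
(7,3): no bracket -> illegal
(7,5): no bracket -> illegal
W mobility = 5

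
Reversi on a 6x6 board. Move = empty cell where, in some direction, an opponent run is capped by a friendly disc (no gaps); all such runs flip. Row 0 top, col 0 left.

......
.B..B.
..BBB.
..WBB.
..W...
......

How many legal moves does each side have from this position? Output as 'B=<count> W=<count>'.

Answer: B=4 W=4

Derivation:
-- B to move --
(2,1): no bracket -> illegal
(3,1): flips 1 -> legal
(4,1): flips 1 -> legal
(4,3): no bracket -> illegal
(5,1): flips 1 -> legal
(5,2): flips 2 -> legal
(5,3): no bracket -> illegal
B mobility = 4
-- W to move --
(0,0): no bracket -> illegal
(0,1): no bracket -> illegal
(0,2): no bracket -> illegal
(0,3): no bracket -> illegal
(0,4): no bracket -> illegal
(0,5): flips 2 -> legal
(1,0): no bracket -> illegal
(1,2): flips 1 -> legal
(1,3): no bracket -> illegal
(1,5): flips 2 -> legal
(2,0): no bracket -> illegal
(2,1): no bracket -> illegal
(2,5): no bracket -> illegal
(3,1): no bracket -> illegal
(3,5): flips 2 -> legal
(4,3): no bracket -> illegal
(4,4): no bracket -> illegal
(4,5): no bracket -> illegal
W mobility = 4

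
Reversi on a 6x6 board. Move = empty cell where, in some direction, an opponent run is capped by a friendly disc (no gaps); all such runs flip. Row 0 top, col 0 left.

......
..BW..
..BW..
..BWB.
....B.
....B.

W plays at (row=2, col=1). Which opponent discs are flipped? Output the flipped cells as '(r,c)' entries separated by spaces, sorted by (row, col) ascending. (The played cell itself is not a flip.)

Answer: (2,2)

Derivation:
Dir NW: first cell '.' (not opp) -> no flip
Dir N: first cell '.' (not opp) -> no flip
Dir NE: opp run (1,2), next='.' -> no flip
Dir W: first cell '.' (not opp) -> no flip
Dir E: opp run (2,2) capped by W -> flip
Dir SW: first cell '.' (not opp) -> no flip
Dir S: first cell '.' (not opp) -> no flip
Dir SE: opp run (3,2), next='.' -> no flip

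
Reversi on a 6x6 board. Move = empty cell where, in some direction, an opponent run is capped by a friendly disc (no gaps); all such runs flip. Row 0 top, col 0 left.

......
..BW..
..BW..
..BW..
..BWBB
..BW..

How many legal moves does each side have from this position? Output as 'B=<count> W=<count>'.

-- B to move --
(0,2): no bracket -> illegal
(0,3): no bracket -> illegal
(0,4): flips 1 -> legal
(1,4): flips 2 -> legal
(2,4): flips 2 -> legal
(3,4): flips 3 -> legal
(5,4): flips 2 -> legal
B mobility = 5
-- W to move --
(0,1): flips 1 -> legal
(0,2): no bracket -> illegal
(0,3): no bracket -> illegal
(1,1): flips 2 -> legal
(2,1): flips 2 -> legal
(3,1): flips 3 -> legal
(3,4): no bracket -> illegal
(3,5): flips 1 -> legal
(4,1): flips 2 -> legal
(5,1): flips 2 -> legal
(5,4): no bracket -> illegal
(5,5): flips 1 -> legal
W mobility = 8

Answer: B=5 W=8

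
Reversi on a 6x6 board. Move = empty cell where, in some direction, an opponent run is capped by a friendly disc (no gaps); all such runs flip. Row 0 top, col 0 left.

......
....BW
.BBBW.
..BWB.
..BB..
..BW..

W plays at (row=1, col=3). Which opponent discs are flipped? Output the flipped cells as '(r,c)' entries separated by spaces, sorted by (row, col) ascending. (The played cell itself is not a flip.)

Answer: (1,4) (2,3)

Derivation:
Dir NW: first cell '.' (not opp) -> no flip
Dir N: first cell '.' (not opp) -> no flip
Dir NE: first cell '.' (not opp) -> no flip
Dir W: first cell '.' (not opp) -> no flip
Dir E: opp run (1,4) capped by W -> flip
Dir SW: opp run (2,2), next='.' -> no flip
Dir S: opp run (2,3) capped by W -> flip
Dir SE: first cell 'W' (not opp) -> no flip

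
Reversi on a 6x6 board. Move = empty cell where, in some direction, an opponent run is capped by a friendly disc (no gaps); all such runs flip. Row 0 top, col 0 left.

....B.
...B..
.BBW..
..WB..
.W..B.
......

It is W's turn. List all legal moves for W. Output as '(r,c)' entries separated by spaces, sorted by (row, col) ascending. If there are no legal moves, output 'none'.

(0,2): no bracket -> illegal
(0,3): flips 1 -> legal
(0,5): no bracket -> illegal
(1,0): flips 1 -> legal
(1,1): no bracket -> illegal
(1,2): flips 1 -> legal
(1,4): no bracket -> illegal
(1,5): no bracket -> illegal
(2,0): flips 2 -> legal
(2,4): no bracket -> illegal
(3,0): no bracket -> illegal
(3,1): no bracket -> illegal
(3,4): flips 1 -> legal
(3,5): no bracket -> illegal
(4,2): no bracket -> illegal
(4,3): flips 1 -> legal
(4,5): no bracket -> illegal
(5,3): no bracket -> illegal
(5,4): no bracket -> illegal
(5,5): no bracket -> illegal

Answer: (0,3) (1,0) (1,2) (2,0) (3,4) (4,3)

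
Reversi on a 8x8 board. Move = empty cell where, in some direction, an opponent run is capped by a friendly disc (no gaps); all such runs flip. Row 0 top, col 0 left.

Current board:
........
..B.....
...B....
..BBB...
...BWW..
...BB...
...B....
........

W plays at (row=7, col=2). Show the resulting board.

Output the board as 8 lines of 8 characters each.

Place W at (7,2); scan 8 dirs for brackets.
Dir NW: first cell '.' (not opp) -> no flip
Dir N: first cell '.' (not opp) -> no flip
Dir NE: opp run (6,3) (5,4) capped by W -> flip
Dir W: first cell '.' (not opp) -> no flip
Dir E: first cell '.' (not opp) -> no flip
Dir SW: edge -> no flip
Dir S: edge -> no flip
Dir SE: edge -> no flip
All flips: (5,4) (6,3)

Answer: ........
..B.....
...B....
..BBB...
...BWW..
...BW...
...W....
..W.....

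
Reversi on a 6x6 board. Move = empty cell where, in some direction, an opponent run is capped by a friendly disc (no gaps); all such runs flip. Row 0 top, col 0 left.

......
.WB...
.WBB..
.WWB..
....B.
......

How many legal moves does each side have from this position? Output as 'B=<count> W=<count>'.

Answer: B=7 W=7

Derivation:
-- B to move --
(0,0): flips 1 -> legal
(0,1): no bracket -> illegal
(0,2): no bracket -> illegal
(1,0): flips 1 -> legal
(2,0): flips 1 -> legal
(3,0): flips 3 -> legal
(4,0): flips 1 -> legal
(4,1): flips 1 -> legal
(4,2): flips 1 -> legal
(4,3): no bracket -> illegal
B mobility = 7
-- W to move --
(0,1): no bracket -> illegal
(0,2): flips 2 -> legal
(0,3): flips 1 -> legal
(1,3): flips 2 -> legal
(1,4): flips 1 -> legal
(2,4): flips 2 -> legal
(3,4): flips 1 -> legal
(3,5): no bracket -> illegal
(4,2): no bracket -> illegal
(4,3): no bracket -> illegal
(4,5): no bracket -> illegal
(5,3): no bracket -> illegal
(5,4): no bracket -> illegal
(5,5): flips 3 -> legal
W mobility = 7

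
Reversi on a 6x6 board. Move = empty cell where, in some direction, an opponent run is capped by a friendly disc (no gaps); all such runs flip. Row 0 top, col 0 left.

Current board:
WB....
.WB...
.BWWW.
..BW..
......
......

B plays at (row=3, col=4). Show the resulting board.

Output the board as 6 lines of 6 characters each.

Answer: WB....
.WB...
.BWBW.
..BBB.
......
......

Derivation:
Place B at (3,4); scan 8 dirs for brackets.
Dir NW: opp run (2,3) capped by B -> flip
Dir N: opp run (2,4), next='.' -> no flip
Dir NE: first cell '.' (not opp) -> no flip
Dir W: opp run (3,3) capped by B -> flip
Dir E: first cell '.' (not opp) -> no flip
Dir SW: first cell '.' (not opp) -> no flip
Dir S: first cell '.' (not opp) -> no flip
Dir SE: first cell '.' (not opp) -> no flip
All flips: (2,3) (3,3)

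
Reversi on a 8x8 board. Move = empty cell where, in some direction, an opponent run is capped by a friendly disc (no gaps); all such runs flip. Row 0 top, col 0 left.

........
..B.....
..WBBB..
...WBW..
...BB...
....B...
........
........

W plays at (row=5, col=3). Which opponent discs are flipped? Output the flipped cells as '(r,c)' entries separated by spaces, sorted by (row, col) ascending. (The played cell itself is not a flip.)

Answer: (4,3) (4,4)

Derivation:
Dir NW: first cell '.' (not opp) -> no flip
Dir N: opp run (4,3) capped by W -> flip
Dir NE: opp run (4,4) capped by W -> flip
Dir W: first cell '.' (not opp) -> no flip
Dir E: opp run (5,4), next='.' -> no flip
Dir SW: first cell '.' (not opp) -> no flip
Dir S: first cell '.' (not opp) -> no flip
Dir SE: first cell '.' (not opp) -> no flip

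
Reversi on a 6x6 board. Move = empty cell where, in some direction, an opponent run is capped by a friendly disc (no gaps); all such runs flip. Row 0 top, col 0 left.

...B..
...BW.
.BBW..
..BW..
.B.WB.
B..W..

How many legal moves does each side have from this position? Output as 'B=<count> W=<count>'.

Answer: B=7 W=8

Derivation:
-- B to move --
(0,4): no bracket -> illegal
(0,5): flips 2 -> legal
(1,2): no bracket -> illegal
(1,5): flips 1 -> legal
(2,4): flips 1 -> legal
(2,5): flips 1 -> legal
(3,4): flips 1 -> legal
(4,2): flips 1 -> legal
(5,2): no bracket -> illegal
(5,4): flips 1 -> legal
B mobility = 7
-- W to move --
(0,2): no bracket -> illegal
(0,4): no bracket -> illegal
(1,0): flips 2 -> legal
(1,1): flips 1 -> legal
(1,2): flips 1 -> legal
(2,0): flips 2 -> legal
(2,4): no bracket -> illegal
(3,0): no bracket -> illegal
(3,1): flips 1 -> legal
(3,4): no bracket -> illegal
(3,5): flips 1 -> legal
(4,0): no bracket -> illegal
(4,2): no bracket -> illegal
(4,5): flips 1 -> legal
(5,1): no bracket -> illegal
(5,2): no bracket -> illegal
(5,4): no bracket -> illegal
(5,5): flips 1 -> legal
W mobility = 8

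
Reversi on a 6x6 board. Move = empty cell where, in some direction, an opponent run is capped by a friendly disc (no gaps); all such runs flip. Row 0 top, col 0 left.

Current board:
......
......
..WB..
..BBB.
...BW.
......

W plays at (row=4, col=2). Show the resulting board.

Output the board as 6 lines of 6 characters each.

Place W at (4,2); scan 8 dirs for brackets.
Dir NW: first cell '.' (not opp) -> no flip
Dir N: opp run (3,2) capped by W -> flip
Dir NE: opp run (3,3), next='.' -> no flip
Dir W: first cell '.' (not opp) -> no flip
Dir E: opp run (4,3) capped by W -> flip
Dir SW: first cell '.' (not opp) -> no flip
Dir S: first cell '.' (not opp) -> no flip
Dir SE: first cell '.' (not opp) -> no flip
All flips: (3,2) (4,3)

Answer: ......
......
..WB..
..WBB.
..WWW.
......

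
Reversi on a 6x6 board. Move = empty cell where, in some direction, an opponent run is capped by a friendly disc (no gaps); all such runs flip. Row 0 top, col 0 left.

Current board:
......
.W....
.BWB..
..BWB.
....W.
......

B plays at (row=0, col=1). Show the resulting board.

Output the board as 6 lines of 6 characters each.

Answer: .B....
.B....
.BWB..
..BWB.
....W.
......

Derivation:
Place B at (0,1); scan 8 dirs for brackets.
Dir NW: edge -> no flip
Dir N: edge -> no flip
Dir NE: edge -> no flip
Dir W: first cell '.' (not opp) -> no flip
Dir E: first cell '.' (not opp) -> no flip
Dir SW: first cell '.' (not opp) -> no flip
Dir S: opp run (1,1) capped by B -> flip
Dir SE: first cell '.' (not opp) -> no flip
All flips: (1,1)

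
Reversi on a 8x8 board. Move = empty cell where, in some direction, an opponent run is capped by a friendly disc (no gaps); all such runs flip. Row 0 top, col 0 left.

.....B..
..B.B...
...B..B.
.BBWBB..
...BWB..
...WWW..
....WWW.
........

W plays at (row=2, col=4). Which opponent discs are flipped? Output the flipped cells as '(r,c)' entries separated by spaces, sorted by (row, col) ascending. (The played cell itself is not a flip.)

Dir NW: first cell '.' (not opp) -> no flip
Dir N: opp run (1,4), next='.' -> no flip
Dir NE: first cell '.' (not opp) -> no flip
Dir W: opp run (2,3), next='.' -> no flip
Dir E: first cell '.' (not opp) -> no flip
Dir SW: first cell 'W' (not opp) -> no flip
Dir S: opp run (3,4) capped by W -> flip
Dir SE: opp run (3,5), next='.' -> no flip

Answer: (3,4)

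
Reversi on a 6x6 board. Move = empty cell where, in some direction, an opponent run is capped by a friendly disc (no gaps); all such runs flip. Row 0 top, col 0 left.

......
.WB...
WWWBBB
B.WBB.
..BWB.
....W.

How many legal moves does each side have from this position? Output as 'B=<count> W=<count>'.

Answer: B=6 W=10

Derivation:
-- B to move --
(0,0): flips 2 -> legal
(0,1): no bracket -> illegal
(0,2): no bracket -> illegal
(1,0): flips 2 -> legal
(1,3): no bracket -> illegal
(3,1): flips 1 -> legal
(4,1): flips 1 -> legal
(4,5): no bracket -> illegal
(5,2): flips 1 -> legal
(5,3): flips 1 -> legal
(5,5): no bracket -> illegal
B mobility = 6
-- W to move --
(0,1): no bracket -> illegal
(0,2): flips 1 -> legal
(0,3): flips 1 -> legal
(1,3): flips 3 -> legal
(1,4): flips 4 -> legal
(1,5): no bracket -> illegal
(3,1): no bracket -> illegal
(3,5): flips 2 -> legal
(4,0): flips 1 -> legal
(4,1): flips 1 -> legal
(4,5): flips 1 -> legal
(5,1): no bracket -> illegal
(5,2): flips 1 -> legal
(5,3): no bracket -> illegal
(5,5): flips 2 -> legal
W mobility = 10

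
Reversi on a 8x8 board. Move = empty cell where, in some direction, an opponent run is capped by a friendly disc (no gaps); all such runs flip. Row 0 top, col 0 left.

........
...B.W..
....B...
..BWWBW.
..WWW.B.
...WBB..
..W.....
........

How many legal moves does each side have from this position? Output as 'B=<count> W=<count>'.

-- B to move --
(0,4): no bracket -> illegal
(0,5): no bracket -> illegal
(0,6): flips 1 -> legal
(1,4): no bracket -> illegal
(1,6): no bracket -> illegal
(2,2): flips 2 -> legal
(2,3): no bracket -> illegal
(2,5): no bracket -> illegal
(2,6): flips 1 -> legal
(2,7): no bracket -> illegal
(3,1): no bracket -> illegal
(3,7): flips 1 -> legal
(4,1): no bracket -> illegal
(4,5): no bracket -> illegal
(4,7): no bracket -> illegal
(5,1): flips 2 -> legal
(5,2): flips 2 -> legal
(6,1): no bracket -> illegal
(6,3): no bracket -> illegal
(6,4): no bracket -> illegal
(7,1): flips 3 -> legal
(7,2): no bracket -> illegal
(7,3): no bracket -> illegal
B mobility = 7
-- W to move --
(0,2): no bracket -> illegal
(0,3): no bracket -> illegal
(0,4): no bracket -> illegal
(1,2): no bracket -> illegal
(1,4): flips 1 -> legal
(2,1): flips 1 -> legal
(2,2): flips 1 -> legal
(2,3): no bracket -> illegal
(2,5): no bracket -> illegal
(2,6): flips 1 -> legal
(3,1): flips 1 -> legal
(3,7): no bracket -> illegal
(4,1): no bracket -> illegal
(4,5): no bracket -> illegal
(4,7): no bracket -> illegal
(5,6): flips 3 -> legal
(5,7): no bracket -> illegal
(6,3): no bracket -> illegal
(6,4): flips 1 -> legal
(6,5): flips 1 -> legal
(6,6): flips 1 -> legal
W mobility = 9

Answer: B=7 W=9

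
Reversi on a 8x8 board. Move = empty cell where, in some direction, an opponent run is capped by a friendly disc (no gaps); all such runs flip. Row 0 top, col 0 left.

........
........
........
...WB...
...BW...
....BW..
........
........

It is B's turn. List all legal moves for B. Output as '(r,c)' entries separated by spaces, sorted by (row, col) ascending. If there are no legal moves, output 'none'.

(2,2): no bracket -> illegal
(2,3): flips 1 -> legal
(2,4): no bracket -> illegal
(3,2): flips 1 -> legal
(3,5): no bracket -> illegal
(4,2): no bracket -> illegal
(4,5): flips 1 -> legal
(4,6): no bracket -> illegal
(5,3): no bracket -> illegal
(5,6): flips 1 -> legal
(6,4): no bracket -> illegal
(6,5): no bracket -> illegal
(6,6): no bracket -> illegal

Answer: (2,3) (3,2) (4,5) (5,6)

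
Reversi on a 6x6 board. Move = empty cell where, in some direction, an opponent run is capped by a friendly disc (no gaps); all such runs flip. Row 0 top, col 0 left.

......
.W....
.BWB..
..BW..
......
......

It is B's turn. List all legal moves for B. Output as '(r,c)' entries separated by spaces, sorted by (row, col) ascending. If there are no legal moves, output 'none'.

Answer: (0,1) (1,2) (3,4) (4,3)

Derivation:
(0,0): no bracket -> illegal
(0,1): flips 1 -> legal
(0,2): no bracket -> illegal
(1,0): no bracket -> illegal
(1,2): flips 1 -> legal
(1,3): no bracket -> illegal
(2,0): no bracket -> illegal
(2,4): no bracket -> illegal
(3,1): no bracket -> illegal
(3,4): flips 1 -> legal
(4,2): no bracket -> illegal
(4,3): flips 1 -> legal
(4,4): no bracket -> illegal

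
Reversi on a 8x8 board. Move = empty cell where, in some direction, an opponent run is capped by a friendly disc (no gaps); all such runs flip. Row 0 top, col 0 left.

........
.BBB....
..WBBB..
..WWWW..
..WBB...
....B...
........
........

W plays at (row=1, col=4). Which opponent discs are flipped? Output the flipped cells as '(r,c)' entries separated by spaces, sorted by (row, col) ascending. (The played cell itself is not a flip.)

Dir NW: first cell '.' (not opp) -> no flip
Dir N: first cell '.' (not opp) -> no flip
Dir NE: first cell '.' (not opp) -> no flip
Dir W: opp run (1,3) (1,2) (1,1), next='.' -> no flip
Dir E: first cell '.' (not opp) -> no flip
Dir SW: opp run (2,3) capped by W -> flip
Dir S: opp run (2,4) capped by W -> flip
Dir SE: opp run (2,5), next='.' -> no flip

Answer: (2,3) (2,4)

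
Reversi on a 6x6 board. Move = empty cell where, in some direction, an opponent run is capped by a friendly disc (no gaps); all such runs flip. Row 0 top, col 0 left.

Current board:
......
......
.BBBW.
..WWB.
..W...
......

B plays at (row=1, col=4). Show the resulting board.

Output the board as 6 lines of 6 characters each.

Answer: ......
....B.
.BBBB.
..WWB.
..W...
......

Derivation:
Place B at (1,4); scan 8 dirs for brackets.
Dir NW: first cell '.' (not opp) -> no flip
Dir N: first cell '.' (not opp) -> no flip
Dir NE: first cell '.' (not opp) -> no flip
Dir W: first cell '.' (not opp) -> no flip
Dir E: first cell '.' (not opp) -> no flip
Dir SW: first cell 'B' (not opp) -> no flip
Dir S: opp run (2,4) capped by B -> flip
Dir SE: first cell '.' (not opp) -> no flip
All flips: (2,4)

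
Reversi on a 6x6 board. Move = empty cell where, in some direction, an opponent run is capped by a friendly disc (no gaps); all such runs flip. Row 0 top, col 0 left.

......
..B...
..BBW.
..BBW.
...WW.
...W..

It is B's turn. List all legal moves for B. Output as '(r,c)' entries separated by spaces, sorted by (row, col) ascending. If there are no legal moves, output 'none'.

(1,3): no bracket -> illegal
(1,4): no bracket -> illegal
(1,5): flips 1 -> legal
(2,5): flips 1 -> legal
(3,5): flips 1 -> legal
(4,2): no bracket -> illegal
(4,5): flips 1 -> legal
(5,2): no bracket -> illegal
(5,4): flips 1 -> legal
(5,5): flips 1 -> legal

Answer: (1,5) (2,5) (3,5) (4,5) (5,4) (5,5)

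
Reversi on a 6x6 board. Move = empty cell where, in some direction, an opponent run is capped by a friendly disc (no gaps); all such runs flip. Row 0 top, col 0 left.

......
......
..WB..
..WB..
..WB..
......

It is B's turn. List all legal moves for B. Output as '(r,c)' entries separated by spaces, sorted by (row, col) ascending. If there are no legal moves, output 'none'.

Answer: (1,1) (2,1) (3,1) (4,1) (5,1)

Derivation:
(1,1): flips 1 -> legal
(1,2): no bracket -> illegal
(1,3): no bracket -> illegal
(2,1): flips 2 -> legal
(3,1): flips 1 -> legal
(4,1): flips 2 -> legal
(5,1): flips 1 -> legal
(5,2): no bracket -> illegal
(5,3): no bracket -> illegal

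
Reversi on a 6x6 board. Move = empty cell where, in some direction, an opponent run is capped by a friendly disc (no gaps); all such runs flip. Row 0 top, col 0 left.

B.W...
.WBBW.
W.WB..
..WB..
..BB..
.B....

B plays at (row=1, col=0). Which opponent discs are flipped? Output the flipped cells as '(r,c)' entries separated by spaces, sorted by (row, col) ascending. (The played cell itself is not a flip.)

Dir NW: edge -> no flip
Dir N: first cell 'B' (not opp) -> no flip
Dir NE: first cell '.' (not opp) -> no flip
Dir W: edge -> no flip
Dir E: opp run (1,1) capped by B -> flip
Dir SW: edge -> no flip
Dir S: opp run (2,0), next='.' -> no flip
Dir SE: first cell '.' (not opp) -> no flip

Answer: (1,1)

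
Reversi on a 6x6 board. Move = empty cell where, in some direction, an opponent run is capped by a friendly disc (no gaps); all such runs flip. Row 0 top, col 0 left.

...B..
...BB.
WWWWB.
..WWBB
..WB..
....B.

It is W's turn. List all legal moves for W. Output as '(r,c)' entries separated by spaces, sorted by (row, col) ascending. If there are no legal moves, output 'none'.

(0,2): no bracket -> illegal
(0,4): flips 1 -> legal
(0,5): flips 1 -> legal
(1,2): no bracket -> illegal
(1,5): flips 1 -> legal
(2,5): flips 1 -> legal
(4,4): flips 1 -> legal
(4,5): flips 1 -> legal
(5,2): no bracket -> illegal
(5,3): flips 1 -> legal
(5,5): no bracket -> illegal

Answer: (0,4) (0,5) (1,5) (2,5) (4,4) (4,5) (5,3)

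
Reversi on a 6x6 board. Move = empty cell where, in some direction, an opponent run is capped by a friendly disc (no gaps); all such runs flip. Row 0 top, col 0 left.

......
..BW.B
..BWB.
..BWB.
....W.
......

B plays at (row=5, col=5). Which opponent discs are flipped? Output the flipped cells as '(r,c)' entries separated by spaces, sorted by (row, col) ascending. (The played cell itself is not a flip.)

Dir NW: opp run (4,4) (3,3) capped by B -> flip
Dir N: first cell '.' (not opp) -> no flip
Dir NE: edge -> no flip
Dir W: first cell '.' (not opp) -> no flip
Dir E: edge -> no flip
Dir SW: edge -> no flip
Dir S: edge -> no flip
Dir SE: edge -> no flip

Answer: (3,3) (4,4)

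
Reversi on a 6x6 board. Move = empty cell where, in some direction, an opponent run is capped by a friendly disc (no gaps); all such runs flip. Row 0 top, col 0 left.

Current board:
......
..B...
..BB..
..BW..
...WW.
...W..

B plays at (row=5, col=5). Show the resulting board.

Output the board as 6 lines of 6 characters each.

Place B at (5,5); scan 8 dirs for brackets.
Dir NW: opp run (4,4) (3,3) capped by B -> flip
Dir N: first cell '.' (not opp) -> no flip
Dir NE: edge -> no flip
Dir W: first cell '.' (not opp) -> no flip
Dir E: edge -> no flip
Dir SW: edge -> no flip
Dir S: edge -> no flip
Dir SE: edge -> no flip
All flips: (3,3) (4,4)

Answer: ......
..B...
..BB..
..BB..
...WB.
...W.B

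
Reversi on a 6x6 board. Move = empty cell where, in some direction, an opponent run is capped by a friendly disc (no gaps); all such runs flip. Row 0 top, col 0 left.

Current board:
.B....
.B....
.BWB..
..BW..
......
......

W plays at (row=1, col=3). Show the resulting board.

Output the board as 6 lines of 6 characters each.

Answer: .B....
.B.W..
.BWW..
..BW..
......
......

Derivation:
Place W at (1,3); scan 8 dirs for brackets.
Dir NW: first cell '.' (not opp) -> no flip
Dir N: first cell '.' (not opp) -> no flip
Dir NE: first cell '.' (not opp) -> no flip
Dir W: first cell '.' (not opp) -> no flip
Dir E: first cell '.' (not opp) -> no flip
Dir SW: first cell 'W' (not opp) -> no flip
Dir S: opp run (2,3) capped by W -> flip
Dir SE: first cell '.' (not opp) -> no flip
All flips: (2,3)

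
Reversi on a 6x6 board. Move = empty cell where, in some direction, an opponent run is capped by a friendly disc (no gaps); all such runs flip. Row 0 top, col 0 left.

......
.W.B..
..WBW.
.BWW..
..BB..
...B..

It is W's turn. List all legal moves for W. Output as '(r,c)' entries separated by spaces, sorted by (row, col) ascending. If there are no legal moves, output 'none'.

Answer: (0,2) (0,3) (0,4) (1,4) (3,0) (4,0) (5,1) (5,2) (5,4)

Derivation:
(0,2): flips 1 -> legal
(0,3): flips 2 -> legal
(0,4): flips 1 -> legal
(1,2): no bracket -> illegal
(1,4): flips 1 -> legal
(2,0): no bracket -> illegal
(2,1): no bracket -> illegal
(3,0): flips 1 -> legal
(3,4): no bracket -> illegal
(4,0): flips 1 -> legal
(4,1): no bracket -> illegal
(4,4): no bracket -> illegal
(5,1): flips 1 -> legal
(5,2): flips 1 -> legal
(5,4): flips 1 -> legal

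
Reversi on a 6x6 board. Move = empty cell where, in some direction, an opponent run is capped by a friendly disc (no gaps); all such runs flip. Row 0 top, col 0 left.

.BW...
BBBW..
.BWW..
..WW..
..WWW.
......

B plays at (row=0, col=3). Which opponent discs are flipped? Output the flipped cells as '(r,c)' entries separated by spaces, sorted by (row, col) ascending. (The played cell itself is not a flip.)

Answer: (0,2)

Derivation:
Dir NW: edge -> no flip
Dir N: edge -> no flip
Dir NE: edge -> no flip
Dir W: opp run (0,2) capped by B -> flip
Dir E: first cell '.' (not opp) -> no flip
Dir SW: first cell 'B' (not opp) -> no flip
Dir S: opp run (1,3) (2,3) (3,3) (4,3), next='.' -> no flip
Dir SE: first cell '.' (not opp) -> no flip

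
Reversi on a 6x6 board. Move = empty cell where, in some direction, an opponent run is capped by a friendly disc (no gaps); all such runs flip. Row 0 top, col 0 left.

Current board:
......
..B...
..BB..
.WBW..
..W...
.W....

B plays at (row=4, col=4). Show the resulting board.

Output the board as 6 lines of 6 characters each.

Answer: ......
..B...
..BB..
.WBB..
..W.B.
.W....

Derivation:
Place B at (4,4); scan 8 dirs for brackets.
Dir NW: opp run (3,3) capped by B -> flip
Dir N: first cell '.' (not opp) -> no flip
Dir NE: first cell '.' (not opp) -> no flip
Dir W: first cell '.' (not opp) -> no flip
Dir E: first cell '.' (not opp) -> no flip
Dir SW: first cell '.' (not opp) -> no flip
Dir S: first cell '.' (not opp) -> no flip
Dir SE: first cell '.' (not opp) -> no flip
All flips: (3,3)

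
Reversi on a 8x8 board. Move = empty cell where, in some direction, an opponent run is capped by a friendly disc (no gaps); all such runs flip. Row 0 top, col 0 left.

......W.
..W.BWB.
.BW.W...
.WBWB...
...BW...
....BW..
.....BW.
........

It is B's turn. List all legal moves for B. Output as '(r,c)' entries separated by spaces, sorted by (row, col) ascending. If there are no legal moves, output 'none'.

Answer: (0,2) (0,3) (2,3) (3,0) (4,1) (4,5) (5,6) (6,7)

Derivation:
(0,1): no bracket -> illegal
(0,2): flips 2 -> legal
(0,3): flips 1 -> legal
(0,4): no bracket -> illegal
(0,5): no bracket -> illegal
(0,7): no bracket -> illegal
(1,1): no bracket -> illegal
(1,3): no bracket -> illegal
(1,7): no bracket -> illegal
(2,0): no bracket -> illegal
(2,3): flips 2 -> legal
(2,5): no bracket -> illegal
(2,6): no bracket -> illegal
(3,0): flips 1 -> legal
(3,5): no bracket -> illegal
(4,0): no bracket -> illegal
(4,1): flips 1 -> legal
(4,2): no bracket -> illegal
(4,5): flips 2 -> legal
(4,6): no bracket -> illegal
(5,3): no bracket -> illegal
(5,6): flips 1 -> legal
(5,7): no bracket -> illegal
(6,4): no bracket -> illegal
(6,7): flips 1 -> legal
(7,5): no bracket -> illegal
(7,6): no bracket -> illegal
(7,7): no bracket -> illegal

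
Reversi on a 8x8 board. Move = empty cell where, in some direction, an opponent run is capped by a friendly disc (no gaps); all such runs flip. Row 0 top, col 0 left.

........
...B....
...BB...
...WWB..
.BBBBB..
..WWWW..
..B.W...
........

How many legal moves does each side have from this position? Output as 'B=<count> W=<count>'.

Answer: B=9 W=14

Derivation:
-- B to move --
(2,2): flips 1 -> legal
(2,5): flips 1 -> legal
(3,2): flips 2 -> legal
(4,6): no bracket -> illegal
(5,1): no bracket -> illegal
(5,6): no bracket -> illegal
(6,1): flips 1 -> legal
(6,3): flips 3 -> legal
(6,5): flips 2 -> legal
(6,6): flips 1 -> legal
(7,3): no bracket -> illegal
(7,4): flips 2 -> legal
(7,5): flips 2 -> legal
B mobility = 9
-- W to move --
(0,2): no bracket -> illegal
(0,3): flips 2 -> legal
(0,4): no bracket -> illegal
(1,2): flips 1 -> legal
(1,4): flips 1 -> legal
(1,5): flips 1 -> legal
(2,2): no bracket -> illegal
(2,5): flips 2 -> legal
(2,6): flips 2 -> legal
(3,0): flips 1 -> legal
(3,1): flips 1 -> legal
(3,2): flips 2 -> legal
(3,6): flips 2 -> legal
(4,0): no bracket -> illegal
(4,6): no bracket -> illegal
(5,0): no bracket -> illegal
(5,1): flips 1 -> legal
(5,6): flips 1 -> legal
(6,1): no bracket -> illegal
(6,3): no bracket -> illegal
(7,1): flips 1 -> legal
(7,2): flips 1 -> legal
(7,3): no bracket -> illegal
W mobility = 14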